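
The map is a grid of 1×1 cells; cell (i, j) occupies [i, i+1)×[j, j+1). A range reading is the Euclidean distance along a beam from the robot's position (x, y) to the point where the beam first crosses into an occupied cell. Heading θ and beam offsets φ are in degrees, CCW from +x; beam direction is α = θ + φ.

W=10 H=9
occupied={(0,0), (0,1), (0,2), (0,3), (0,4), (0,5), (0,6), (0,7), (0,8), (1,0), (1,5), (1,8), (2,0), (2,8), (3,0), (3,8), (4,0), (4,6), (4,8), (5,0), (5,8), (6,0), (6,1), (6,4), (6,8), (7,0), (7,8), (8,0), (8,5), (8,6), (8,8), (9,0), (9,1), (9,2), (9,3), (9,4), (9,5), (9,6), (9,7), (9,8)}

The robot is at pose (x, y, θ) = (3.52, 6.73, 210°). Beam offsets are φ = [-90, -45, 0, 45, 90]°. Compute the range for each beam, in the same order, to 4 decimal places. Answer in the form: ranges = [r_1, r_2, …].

beam 1: φ=-90°, α=120°
  d=(-0.5000,0.8660)  start (3,6)  tX=1.0400 tY=0.3118  stride 1/|dx|=2.0000 1/|dy|=1.1547
    cross y-line → (3,7), t=0.3118
    cross x-line → (2,7), t=1.0400
    cross y-line → (2,8), t=1.4665 (wall)
  → r_1 = 1.4665
beam 2: φ=-45°, α=165°
  d=(-0.9659,0.2588)  start (3,6)  tX=0.5383 tY=1.0432  stride 1/|dx|=1.0353 1/|dy|=3.8637
    cross x-line → (2,6), t=0.5383
    cross y-line → (2,7), t=1.0432
    cross x-line → (1,7), t=1.5736
    cross x-line → (0,7), t=2.6089 (wall)
  → r_2 = 2.6089
beam 3: φ=0°, α=210°
  d=(-0.8660,-0.5000)  start (3,6)  tX=0.6004 tY=1.4600  stride 1/|dx|=1.1547 1/|dy|=2.0000
    cross x-line → (2,6), t=0.6004
    cross y-line → (2,5), t=1.4600
    cross x-line → (1,5), t=1.7551 (wall)
  → r_3 = 1.7551
beam 4: φ=45°, α=255°
  d=(-0.2588,-0.9659)  start (3,6)  tX=2.0091 tY=0.7558  stride 1/|dx|=3.8637 1/|dy|=1.0353
    cross y-line → (3,5), t=0.7558
    cross y-line → (3,4), t=1.7910
    cross x-line → (2,4), t=2.0091
    cross y-line → (2,3), t=2.8263
    cross y-line → (2,2), t=3.8616
    cross y-line → (2,1), t=4.8969
    cross x-line → (1,1), t=5.8728
    cross y-line → (1,0), t=5.9321 (wall)
  → r_4 = 5.9321
beam 5: φ=90°, α=300°
  d=(0.5000,-0.8660)  start (3,6)  tX=0.9600 tY=0.8429  stride 1/|dx|=2.0000 1/|dy|=1.1547
    cross y-line → (3,5), t=0.8429
    cross x-line → (4,5), t=0.9600
    cross y-line → (4,4), t=1.9976
    cross x-line → (5,4), t=2.9600
    cross y-line → (5,3), t=3.1523
    cross y-line → (5,2), t=4.3070
    cross x-line → (6,2), t=4.9600
    cross y-line → (6,1), t=5.4617 (wall)
  → r_5 = 5.4617

ranges = [1.4665, 2.6089, 1.7551, 5.9321, 5.4617]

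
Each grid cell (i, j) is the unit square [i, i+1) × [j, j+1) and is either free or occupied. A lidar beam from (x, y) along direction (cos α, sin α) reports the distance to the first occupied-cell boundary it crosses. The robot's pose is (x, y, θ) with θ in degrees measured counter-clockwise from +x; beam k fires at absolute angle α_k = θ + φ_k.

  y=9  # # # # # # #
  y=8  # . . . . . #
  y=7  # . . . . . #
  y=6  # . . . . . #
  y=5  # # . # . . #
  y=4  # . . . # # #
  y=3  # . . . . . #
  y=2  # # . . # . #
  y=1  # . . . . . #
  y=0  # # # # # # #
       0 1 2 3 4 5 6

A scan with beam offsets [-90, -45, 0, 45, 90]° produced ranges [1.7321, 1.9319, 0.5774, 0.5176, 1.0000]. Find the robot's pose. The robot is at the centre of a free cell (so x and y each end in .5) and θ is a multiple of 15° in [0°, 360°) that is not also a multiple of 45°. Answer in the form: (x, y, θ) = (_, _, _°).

(x, y, θ) = (3.5, 1.5, 240°)

Candidates: 34 free-cell centres × 16 headings = 544 poses. Raycast each; keep the one whose scan matches to 4 dp.
  (1.5, 4.5, 75°): beam 1 = 4.6587 ≠ 1.7321 ✗
  (3.5, 6.5, 210°): beam 1 = 2.8868 ≠ 1.7321 ✗
  (2.5, 7.5, 345°): beam 1 = 1.9319 ≠ 1.7321 ✗
  (2.5, 5.5, 30°): beam 1 = 3.0000 ≠ 1.7321 ✗
  …
  (3.5, 1.5, 240°): r_1=1.7321, r_2=1.9319, r_3=0.5774, r_4=0.5176, r_5=1.0000 — all match ✓
Only this pose fits every beam.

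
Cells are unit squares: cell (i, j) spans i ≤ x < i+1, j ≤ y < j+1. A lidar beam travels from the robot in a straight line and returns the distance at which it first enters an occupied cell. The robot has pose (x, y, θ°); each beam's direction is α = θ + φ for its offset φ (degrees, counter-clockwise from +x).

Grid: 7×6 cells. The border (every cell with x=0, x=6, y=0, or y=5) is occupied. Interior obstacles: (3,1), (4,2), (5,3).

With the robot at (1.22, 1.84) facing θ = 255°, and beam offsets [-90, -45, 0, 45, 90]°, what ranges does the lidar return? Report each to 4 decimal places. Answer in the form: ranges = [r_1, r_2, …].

beam 1: φ=-90°, α=165°
  d=(-0.9659,0.2588)  start (1,1)  tX=0.2278 tY=0.6182  stride 1/|dx|=1.0353 1/|dy|=3.8637
    cross x-line → (0,1), t=0.2278 (wall)
  → r_1 = 0.2278
beam 2: φ=-45°, α=210°
  d=(-0.8660,-0.5000)  start (1,1)  tX=0.2540 tY=1.6800  stride 1/|dx|=1.1547 1/|dy|=2.0000
    cross x-line → (0,1), t=0.2540 (wall)
  → r_2 = 0.2540
beam 3: φ=0°, α=255°
  d=(-0.2588,-0.9659)  start (1,1)  tX=0.8500 tY=0.8696  stride 1/|dx|=3.8637 1/|dy|=1.0353
    cross x-line → (0,1), t=0.8500 (wall)
  → r_3 = 0.8500
beam 4: φ=45°, α=300°
  d=(0.5000,-0.8660)  start (1,1)  tX=1.5600 tY=0.9699  stride 1/|dx|=2.0000 1/|dy|=1.1547
    cross y-line → (1,0), t=0.9699 (wall)
  → r_4 = 0.9699
beam 5: φ=90°, α=345°
  d=(0.9659,-0.2588)  start (1,1)  tX=0.8075 tY=3.2455  stride 1/|dx|=1.0353 1/|dy|=3.8637
    cross x-line → (2,1), t=0.8075
    cross x-line → (3,1), t=1.8428 (wall)
  → r_5 = 1.8428

ranges = [0.2278, 0.2540, 0.8500, 0.9699, 1.8428]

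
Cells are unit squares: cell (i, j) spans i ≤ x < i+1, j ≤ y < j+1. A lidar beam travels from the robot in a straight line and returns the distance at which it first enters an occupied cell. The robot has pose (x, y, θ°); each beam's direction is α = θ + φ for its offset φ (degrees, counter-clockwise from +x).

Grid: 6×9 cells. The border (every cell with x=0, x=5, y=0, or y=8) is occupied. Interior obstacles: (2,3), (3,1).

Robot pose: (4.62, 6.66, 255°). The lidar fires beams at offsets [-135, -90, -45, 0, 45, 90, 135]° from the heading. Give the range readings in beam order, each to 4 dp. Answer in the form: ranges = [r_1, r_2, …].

beam 1: φ=-135°, α=120°
  dir = (cos 120°, sin 120°) = (-0.5000, 0.8660); from cell (4,6)
  next x-line at t=1.2400, next y-line at t=0.3926; Δt_x=2.0000, Δt_y=1.1547
    y: enter (4,7) at t=0.3926
    x: enter (3,7) at t=1.2400
    y: enter (3,8) at t=1.5473 ← occupied
  → r_1 = 1.5473
beam 2: φ=-90°, α=165°
  dir = (cos 165°, sin 165°) = (-0.9659, 0.2588); from cell (4,6)
  next x-line at t=0.6419, next y-line at t=1.3137; Δt_x=1.0353, Δt_y=3.8637
    x: enter (3,6) at t=0.6419
    y: enter (3,7) at t=1.3137
    x: enter (2,7) at t=1.6771
    x: enter (1,7) at t=2.7124
    x: enter (0,7) at t=3.7477 ← occupied
  → r_2 = 3.7477
beam 3: φ=-45°, α=210°
  dir = (cos 210°, sin 210°) = (-0.8660, -0.5000); from cell (4,6)
  next x-line at t=0.7159, next y-line at t=1.3200; Δt_x=1.1547, Δt_y=2.0000
    x: enter (3,6) at t=0.7159
    y: enter (3,5) at t=1.3200
    x: enter (2,5) at t=1.8706
    x: enter (1,5) at t=3.0253
    y: enter (1,4) at t=3.3200
    x: enter (0,4) at t=4.1800 ← occupied
  → r_3 = 4.1800
beam 4: φ=0°, α=255°
  dir = (cos 255°, sin 255°) = (-0.2588, -0.9659); from cell (4,6)
  next x-line at t=2.3955, next y-line at t=0.6833; Δt_x=3.8637, Δt_y=1.0353
    y: enter (4,5) at t=0.6833
    y: enter (4,4) at t=1.7186
    x: enter (3,4) at t=2.3955
    y: enter (3,3) at t=2.7538
    y: enter (3,2) at t=3.7891
    y: enter (3,1) at t=4.8244 ← occupied
  → r_4 = 4.8244
beam 5: φ=45°, α=300°
  dir = (cos 300°, sin 300°) = (0.5000, -0.8660); from cell (4,6)
  next x-line at t=0.7600, next y-line at t=0.7621; Δt_x=2.0000, Δt_y=1.1547
    x: enter (5,6) at t=0.7600 ← occupied
  → r_5 = 0.7600
beam 6: φ=90°, α=345°
  dir = (cos 345°, sin 345°) = (0.9659, -0.2588); from cell (4,6)
  next x-line at t=0.3934, next y-line at t=2.5500; Δt_x=1.0353, Δt_y=3.8637
    x: enter (5,6) at t=0.3934 ← occupied
  → r_6 = 0.3934
beam 7: φ=135°, α=30°
  dir = (cos 30°, sin 30°) = (0.8660, 0.5000); from cell (4,6)
  next x-line at t=0.4388, next y-line at t=0.6800; Δt_x=1.1547, Δt_y=2.0000
    x: enter (5,6) at t=0.4388 ← occupied
  → r_7 = 0.4388

ranges = [1.5473, 3.7477, 4.1800, 4.8244, 0.7600, 0.3934, 0.4388]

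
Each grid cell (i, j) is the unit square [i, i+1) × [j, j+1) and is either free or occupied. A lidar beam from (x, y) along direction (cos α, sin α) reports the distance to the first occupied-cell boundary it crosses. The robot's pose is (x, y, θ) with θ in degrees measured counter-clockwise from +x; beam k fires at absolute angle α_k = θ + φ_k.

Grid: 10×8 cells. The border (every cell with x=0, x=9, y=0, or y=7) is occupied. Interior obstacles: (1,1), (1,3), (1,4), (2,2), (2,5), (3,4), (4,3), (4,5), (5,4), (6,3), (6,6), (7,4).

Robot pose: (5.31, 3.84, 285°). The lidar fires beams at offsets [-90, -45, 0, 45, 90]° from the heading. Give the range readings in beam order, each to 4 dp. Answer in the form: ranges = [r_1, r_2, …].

beam 1: φ=-90°, α=195°
  dir = (cos 195°, sin 195°) = (-0.9659, -0.2588); from cell (5,3)
  next x-line at t=0.3209, next y-line at t=3.2455; Δt_x=1.0353, Δt_y=3.8637
    x: enter (4,3) at t=0.3209 ← occupied
  → r_1 = 0.3209
beam 2: φ=-45°, α=240°
  dir = (cos 240°, sin 240°) = (-0.5000, -0.8660); from cell (5,3)
  next x-line at t=0.6200, next y-line at t=0.9699; Δt_x=2.0000, Δt_y=1.1547
    x: enter (4,3) at t=0.6200 ← occupied
  → r_2 = 0.6200
beam 3: φ=0°, α=285°
  dir = (cos 285°, sin 285°) = (0.2588, -0.9659); from cell (5,3)
  next x-line at t=2.6660, next y-line at t=0.8696; Δt_x=3.8637, Δt_y=1.0353
    y: enter (5,2) at t=0.8696
    y: enter (5,1) at t=1.9049
    x: enter (6,1) at t=2.6660
    y: enter (6,0) at t=2.9402 ← occupied
  → r_3 = 2.9402
beam 4: φ=45°, α=330°
  dir = (cos 330°, sin 330°) = (0.8660, -0.5000); from cell (5,3)
  next x-line at t=0.7967, next y-line at t=1.6800; Δt_x=1.1547, Δt_y=2.0000
    x: enter (6,3) at t=0.7967 ← occupied
  → r_4 = 0.7967
beam 5: φ=90°, α=15°
  dir = (cos 15°, sin 15°) = (0.9659, 0.2588); from cell (5,3)
  next x-line at t=0.7143, next y-line at t=0.6182; Δt_x=1.0353, Δt_y=3.8637
    y: enter (5,4) at t=0.6182 ← occupied
  → r_5 = 0.6182

ranges = [0.3209, 0.6200, 2.9402, 0.7967, 0.6182]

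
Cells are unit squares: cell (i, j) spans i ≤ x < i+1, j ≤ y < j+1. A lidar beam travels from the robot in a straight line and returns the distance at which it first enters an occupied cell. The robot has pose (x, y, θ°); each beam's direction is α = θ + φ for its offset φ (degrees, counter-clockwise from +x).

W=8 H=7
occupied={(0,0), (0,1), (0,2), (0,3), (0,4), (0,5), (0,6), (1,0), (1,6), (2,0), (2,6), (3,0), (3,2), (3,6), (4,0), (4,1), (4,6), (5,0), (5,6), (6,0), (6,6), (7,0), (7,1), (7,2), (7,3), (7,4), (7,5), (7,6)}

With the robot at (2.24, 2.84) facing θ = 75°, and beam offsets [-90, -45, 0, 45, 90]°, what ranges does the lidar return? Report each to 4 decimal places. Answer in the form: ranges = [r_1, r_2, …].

beam 1: φ=-90°, α=345°
  d=(0.9659,-0.2588)  start (2,2)  tX=0.7868 tY=3.2455  stride 1/|dx|=1.0353 1/|dy|=3.8637
    cross x-line → (3,2), t=0.7868 (wall)
  → r_1 = 0.7868
beam 2: φ=-45°, α=30°
  d=(0.8660,0.5000)  start (2,2)  tX=0.8776 tY=0.3200  stride 1/|dx|=1.1547 1/|dy|=2.0000
    cross y-line → (2,3), t=0.3200
    cross x-line → (3,3), t=0.8776
    cross x-line → (4,3), t=2.0323
    cross y-line → (4,4), t=2.3200
    cross x-line → (5,4), t=3.1870
    cross y-line → (5,5), t=4.3200
    cross x-line → (6,5), t=4.3417
    cross x-line → (7,5), t=5.4964 (wall)
  → r_2 = 5.4964
beam 3: φ=0°, α=75°
  d=(0.2588,0.9659)  start (2,2)  tX=2.9364 tY=0.1656  stride 1/|dx|=3.8637 1/|dy|=1.0353
    cross y-line → (2,3), t=0.1656
    cross y-line → (2,4), t=1.2009
    cross y-line → (2,5), t=2.2362
    cross x-line → (3,5), t=2.9364
    cross y-line → (3,6), t=3.2715 (wall)
  → r_3 = 3.2715
beam 4: φ=45°, α=120°
  d=(-0.5000,0.8660)  start (2,2)  tX=0.4800 tY=0.1848  stride 1/|dx|=2.0000 1/|dy|=1.1547
    cross y-line → (2,3), t=0.1848
    cross x-line → (1,3), t=0.4800
    cross y-line → (1,4), t=1.3395
    cross x-line → (0,4), t=2.4800 (wall)
  → r_4 = 2.4800
beam 5: φ=90°, α=165°
  d=(-0.9659,0.2588)  start (2,2)  tX=0.2485 tY=0.6182  stride 1/|dx|=1.0353 1/|dy|=3.8637
    cross x-line → (1,2), t=0.2485
    cross y-line → (1,3), t=0.6182
    cross x-line → (0,3), t=1.2837 (wall)
  → r_5 = 1.2837

ranges = [0.7868, 5.4964, 3.2715, 2.4800, 1.2837]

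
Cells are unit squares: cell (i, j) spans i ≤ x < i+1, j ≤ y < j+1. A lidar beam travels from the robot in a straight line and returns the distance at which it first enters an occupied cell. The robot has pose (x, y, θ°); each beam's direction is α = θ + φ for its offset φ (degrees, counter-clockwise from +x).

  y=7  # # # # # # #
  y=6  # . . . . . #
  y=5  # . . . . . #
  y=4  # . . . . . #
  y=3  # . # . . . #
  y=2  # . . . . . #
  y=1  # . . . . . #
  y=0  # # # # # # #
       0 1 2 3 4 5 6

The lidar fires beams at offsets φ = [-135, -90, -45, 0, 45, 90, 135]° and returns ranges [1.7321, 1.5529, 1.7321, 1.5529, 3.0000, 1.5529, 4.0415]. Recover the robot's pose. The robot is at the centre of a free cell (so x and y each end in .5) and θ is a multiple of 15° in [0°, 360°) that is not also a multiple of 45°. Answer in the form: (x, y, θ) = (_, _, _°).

(x, y, θ) = (2.5, 5.5, 195°)

The pose lattice has 29·16 = 464 candidates. Test each by forward raycasting.
  (5.5, 1.5, 60°): beam 1 = 0.5176 ≠ 1.7321 ✗
  (3.5, 6.5, 105°): beam 1 = 2.8868 ≠ 1.7321 ✗
  (3.5, 4.5, 300°): beam 1 = 2.5882 ≠ 1.7321 ✗
  (2.5, 1.5, 255°): beam 1 = 3.0000 ≠ 1.7321 ✗
  …
  (2.5, 5.5, 195°): r_1=1.7321, r_2=1.5529, r_3=1.7321, r_4=1.5529, r_5=3.0000, r_6=1.5529, r_7=4.0415 — all match ✓
No second candidate reproduces the full scan.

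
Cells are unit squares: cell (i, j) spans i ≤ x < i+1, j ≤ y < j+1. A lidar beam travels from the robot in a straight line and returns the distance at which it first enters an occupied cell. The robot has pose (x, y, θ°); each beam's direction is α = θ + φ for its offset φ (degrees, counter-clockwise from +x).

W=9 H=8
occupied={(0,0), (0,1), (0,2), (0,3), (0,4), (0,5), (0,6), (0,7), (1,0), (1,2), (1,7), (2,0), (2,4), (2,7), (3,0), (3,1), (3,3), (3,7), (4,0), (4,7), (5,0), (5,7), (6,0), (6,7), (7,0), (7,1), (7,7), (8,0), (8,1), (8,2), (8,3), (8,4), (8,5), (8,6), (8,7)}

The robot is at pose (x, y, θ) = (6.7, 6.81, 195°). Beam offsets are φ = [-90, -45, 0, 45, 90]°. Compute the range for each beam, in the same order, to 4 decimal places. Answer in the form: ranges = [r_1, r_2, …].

ranges = [0.1967, 0.3800, 5.9011, 5.5541, 4.9797]

beam 1: φ=-90°, α=105°
  d=(-0.2588,0.9659)  start (6,6)  tX=2.7046 tY=0.1967  stride 1/|dx|=3.8637 1/|dy|=1.0353
    cross y-line → (6,7), t=0.1967 (wall)
  → r_1 = 0.1967
beam 2: φ=-45°, α=150°
  d=(-0.8660,0.5000)  start (6,6)  tX=0.8083 tY=0.3800  stride 1/|dx|=1.1547 1/|dy|=2.0000
    cross y-line → (6,7), t=0.3800 (wall)
  → r_2 = 0.3800
beam 3: φ=0°, α=195°
  d=(-0.9659,-0.2588)  start (6,6)  tX=0.7247 tY=3.1296  stride 1/|dx|=1.0353 1/|dy|=3.8637
    cross x-line → (5,6), t=0.7247
    cross x-line → (4,6), t=1.7600
    cross x-line → (3,6), t=2.7952
    cross y-line → (3,5), t=3.1296
    cross x-line → (2,5), t=3.8305
    cross x-line → (1,5), t=4.8658
    cross x-line → (0,5), t=5.9011 (wall)
  → r_3 = 5.9011
beam 4: φ=45°, α=240°
  d=(-0.5000,-0.8660)  start (6,6)  tX=1.4000 tY=0.9353  stride 1/|dx|=2.0000 1/|dy|=1.1547
    cross y-line → (6,5), t=0.9353
    cross x-line → (5,5), t=1.4000
    cross y-line → (5,4), t=2.0900
    cross y-line → (5,3), t=3.2447
    cross x-line → (4,3), t=3.4000
    cross y-line → (4,2), t=4.3994
    cross x-line → (3,2), t=5.4000
    cross y-line → (3,1), t=5.5541 (wall)
  → r_4 = 5.5541
beam 5: φ=90°, α=285°
  d=(0.2588,-0.9659)  start (6,6)  tX=1.1591 tY=0.8386  stride 1/|dx|=3.8637 1/|dy|=1.0353
    cross y-line → (6,5), t=0.8386
    cross x-line → (7,5), t=1.1591
    cross y-line → (7,4), t=1.8738
    cross y-line → (7,3), t=2.9091
    cross y-line → (7,2), t=3.9444
    cross y-line → (7,1), t=4.9797 (wall)
  → r_5 = 4.9797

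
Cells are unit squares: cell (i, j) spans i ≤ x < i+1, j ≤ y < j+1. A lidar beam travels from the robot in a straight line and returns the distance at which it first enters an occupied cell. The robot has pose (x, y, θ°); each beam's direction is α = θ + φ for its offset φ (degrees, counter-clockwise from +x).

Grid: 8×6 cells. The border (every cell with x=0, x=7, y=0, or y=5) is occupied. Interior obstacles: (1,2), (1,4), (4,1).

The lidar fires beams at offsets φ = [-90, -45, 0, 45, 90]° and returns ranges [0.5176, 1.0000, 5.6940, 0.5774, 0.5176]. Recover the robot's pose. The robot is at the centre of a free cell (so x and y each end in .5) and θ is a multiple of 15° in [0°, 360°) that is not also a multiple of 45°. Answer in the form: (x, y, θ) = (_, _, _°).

(x, y, θ) = (1.5, 1.5, 15°)

Candidates: 21 free-cell centres × 16 headings = 336 poses. Raycast each; keep the one whose scan matches to 4 dp.
  (3.5, 3.5, 195°): beam 1 = 1.5529 ≠ 0.5176 ✗
  (1.5, 3.5, 60°): beam 1 = 3.0000 ≠ 0.5176 ✗
  (5.5, 4.5, 30°): beam 1 = 3.0000 ≠ 0.5176 ✗
  …
  (1.5, 1.5, 15°): r_1=0.5176, r_2=1.0000, r_3=5.6940, r_4=0.5774, r_5=0.5176 — all match ✓
No second candidate reproduces the full scan.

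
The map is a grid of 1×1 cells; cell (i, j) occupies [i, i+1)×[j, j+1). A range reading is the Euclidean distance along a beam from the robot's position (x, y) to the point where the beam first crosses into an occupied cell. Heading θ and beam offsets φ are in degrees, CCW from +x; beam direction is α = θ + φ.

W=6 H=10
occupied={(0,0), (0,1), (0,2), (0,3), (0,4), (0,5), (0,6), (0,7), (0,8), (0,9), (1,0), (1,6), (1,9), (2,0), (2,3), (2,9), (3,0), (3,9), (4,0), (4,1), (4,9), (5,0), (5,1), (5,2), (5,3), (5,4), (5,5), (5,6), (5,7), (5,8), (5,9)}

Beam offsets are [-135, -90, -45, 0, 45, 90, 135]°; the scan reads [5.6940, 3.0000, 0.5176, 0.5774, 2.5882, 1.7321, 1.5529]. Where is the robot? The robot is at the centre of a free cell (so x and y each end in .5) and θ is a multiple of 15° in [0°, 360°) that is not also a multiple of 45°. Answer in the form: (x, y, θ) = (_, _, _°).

(x, y, θ) = (3.5, 3.5, 210°)

Candidates: 29 free-cell centres × 16 headings = 464 poses. Raycast each; keep the one whose scan matches to 4 dp.
  (1.5, 1.5, 105°): beam 1 = 1.0000 ≠ 5.6940 ✗
  (3.5, 7.5, 120°): beam 1 = 1.5529 ≠ 5.6940 ✗
  (3.5, 5.5, 345°): beam 1 = 2.8868 ≠ 5.6940 ✗
  …
  (3.5, 3.5, 210°): r_1=5.6940, r_2=3.0000, r_3=0.5176, r_4=0.5774, r_5=2.5882, r_6=1.7321, r_7=1.5529 — all match ✓
Only this pose fits every beam.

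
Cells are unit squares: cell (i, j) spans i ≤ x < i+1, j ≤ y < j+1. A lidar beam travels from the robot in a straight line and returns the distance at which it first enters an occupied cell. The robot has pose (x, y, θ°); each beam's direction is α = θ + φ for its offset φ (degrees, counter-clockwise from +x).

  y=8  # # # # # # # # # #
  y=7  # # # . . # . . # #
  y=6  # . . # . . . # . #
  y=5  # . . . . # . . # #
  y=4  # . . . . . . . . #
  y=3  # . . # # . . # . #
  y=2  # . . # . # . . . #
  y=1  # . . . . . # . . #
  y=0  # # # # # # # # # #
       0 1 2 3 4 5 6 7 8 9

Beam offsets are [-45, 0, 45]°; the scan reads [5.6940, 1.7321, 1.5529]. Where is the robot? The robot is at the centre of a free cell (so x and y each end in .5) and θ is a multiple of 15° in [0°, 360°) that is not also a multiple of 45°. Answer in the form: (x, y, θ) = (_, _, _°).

(x, y, θ) = (2.5, 1.5, 150°)

The pose lattice has 42·16 = 672 candidates. Test each by forward raycasting.
  (7.5, 1.5, 75°): beam 1 = 1.7321 ≠ 5.6940 ✗
  (8.5, 6.5, 195°): beam 1 = 0.5774 ≠ 5.6940 ✗
  (1.5, 2.5, 300°): beam 1 = 1.5529 ≠ 5.6940 ✗
  (7.5, 1.5, 330°): beam 1 = 0.5176 ≠ 5.6940 ✗
  …
  (2.5, 1.5, 150°): r_1=5.6940, r_2=1.7321, r_3=1.5529 — all match ✓
No second candidate reproduces the full scan.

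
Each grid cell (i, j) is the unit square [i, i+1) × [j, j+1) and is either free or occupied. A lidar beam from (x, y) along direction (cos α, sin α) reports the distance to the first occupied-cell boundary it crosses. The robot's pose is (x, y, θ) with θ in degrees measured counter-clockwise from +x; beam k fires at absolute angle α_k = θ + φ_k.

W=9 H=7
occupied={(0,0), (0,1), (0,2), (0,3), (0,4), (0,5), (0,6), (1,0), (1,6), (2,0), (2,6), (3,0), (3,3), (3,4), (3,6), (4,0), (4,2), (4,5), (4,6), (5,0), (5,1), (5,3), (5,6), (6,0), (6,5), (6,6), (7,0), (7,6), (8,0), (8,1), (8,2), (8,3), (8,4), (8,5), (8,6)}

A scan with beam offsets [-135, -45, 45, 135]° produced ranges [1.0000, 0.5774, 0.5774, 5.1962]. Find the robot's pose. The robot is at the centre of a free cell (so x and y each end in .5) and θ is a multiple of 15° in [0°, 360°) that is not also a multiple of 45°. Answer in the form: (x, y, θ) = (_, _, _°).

(x, y, θ) = (1.5, 5.5, 165°)

The pose lattice has 28·16 = 448 candidates. Test each by forward raycasting.
  (2.5, 3.5, 300°): beam 1 = 1.5529 ≠ 1.0000 ✗
  (2.5, 2.5, 120°): beam 1 = 1.5529 ≠ 1.0000 ✗
  (5.5, 5.5, 195°): beam 1 = 0.5774 ≠ 1.0000 ✗
  …
  (1.5, 5.5, 165°): r_1=1.0000, r_2=0.5774, r_3=0.5774, r_4=5.1962 — all match ✓
No second candidate reproduces the full scan.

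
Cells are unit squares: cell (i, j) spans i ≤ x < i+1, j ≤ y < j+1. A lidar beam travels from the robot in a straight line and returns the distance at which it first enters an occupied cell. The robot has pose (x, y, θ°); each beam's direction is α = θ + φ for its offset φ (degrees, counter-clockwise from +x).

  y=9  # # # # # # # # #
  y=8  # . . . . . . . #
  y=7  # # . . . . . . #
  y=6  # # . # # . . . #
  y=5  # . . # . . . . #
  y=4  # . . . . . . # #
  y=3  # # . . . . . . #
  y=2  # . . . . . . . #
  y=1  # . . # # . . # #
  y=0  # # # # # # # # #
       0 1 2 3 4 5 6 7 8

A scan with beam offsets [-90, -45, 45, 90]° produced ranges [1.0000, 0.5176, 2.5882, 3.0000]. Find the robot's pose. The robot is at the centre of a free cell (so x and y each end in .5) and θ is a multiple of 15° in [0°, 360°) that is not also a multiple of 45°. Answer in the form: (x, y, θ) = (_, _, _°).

Enumerate (i+0.5, j+0.5, θ) over the 46 free cells and 16 admissible headings. For each, cast all 4 beams and compare to the given ranges.
  (6.5, 5.5, 165°): beam 1 = 3.6235 ≠ 1.0000 ✗
  (7.5, 6.5, 210°): beam 1 = 2.8868 ≠ 1.0000 ✗
  (3.5, 7.5, 240°): beam 1 = 2.8868 ≠ 1.0000 ✗
  (3.5, 4.5, 300°): beam 1 = 1.7321 ≠ 1.0000 ✗
  (2.5, 8.5, 240°): beam 2 = 1.5529 ≠ 0.5176 ✗
  …
  (4.5, 2.5, 300°): r_1=1.0000, r_2=0.5176, r_3=2.5882, r_4=3.0000 — all match ✓
No second candidate reproduces the full scan.

(x, y, θ) = (4.5, 2.5, 300°)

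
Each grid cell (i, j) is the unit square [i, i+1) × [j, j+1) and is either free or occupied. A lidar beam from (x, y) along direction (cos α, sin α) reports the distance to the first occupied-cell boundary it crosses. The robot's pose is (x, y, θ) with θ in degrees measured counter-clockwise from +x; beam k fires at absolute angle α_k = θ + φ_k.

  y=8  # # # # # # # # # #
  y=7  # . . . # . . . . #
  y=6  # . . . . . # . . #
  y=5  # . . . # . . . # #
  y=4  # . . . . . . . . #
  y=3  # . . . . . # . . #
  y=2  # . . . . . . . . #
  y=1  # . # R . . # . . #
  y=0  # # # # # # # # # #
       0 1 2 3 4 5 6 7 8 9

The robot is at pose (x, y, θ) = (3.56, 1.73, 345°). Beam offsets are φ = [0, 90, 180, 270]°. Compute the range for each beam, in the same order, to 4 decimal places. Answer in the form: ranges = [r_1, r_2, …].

beam 1: φ=0°, α=345°
  d=(0.9659,-0.2588)  start (3,1)  tX=0.4555 tY=2.8205  stride 1/|dx|=1.0353 1/|dy|=3.8637
    cross x-line → (4,1), t=0.4555
    cross x-line → (5,1), t=1.4908
    cross x-line → (6,1), t=2.5261 (wall)
  → r_1 = 2.5261
beam 2: φ=90°, α=75°
  d=(0.2588,0.9659)  start (3,1)  tX=1.7000 tY=0.2795  stride 1/|dx|=3.8637 1/|dy|=1.0353
    cross y-line → (3,2), t=0.2795
    cross y-line → (3,3), t=1.3148
    cross x-line → (4,3), t=1.7000
    cross y-line → (4,4), t=2.3501
    cross y-line → (4,5), t=3.3854 (wall)
  → r_2 = 3.3854
beam 3: φ=180°, α=165°
  d=(-0.9659,0.2588)  start (3,1)  tX=0.5798 tY=1.0432  stride 1/|dx|=1.0353 1/|dy|=3.8637
    cross x-line → (2,1), t=0.5798 (wall)
  → r_3 = 0.5798
beam 4: φ=270°, α=255°
  d=(-0.2588,-0.9659)  start (3,1)  tX=2.1637 tY=0.7558  stride 1/|dx|=3.8637 1/|dy|=1.0353
    cross y-line → (3,0), t=0.7558 (wall)
  → r_4 = 0.7558

ranges = [2.5261, 3.3854, 0.5798, 0.7558]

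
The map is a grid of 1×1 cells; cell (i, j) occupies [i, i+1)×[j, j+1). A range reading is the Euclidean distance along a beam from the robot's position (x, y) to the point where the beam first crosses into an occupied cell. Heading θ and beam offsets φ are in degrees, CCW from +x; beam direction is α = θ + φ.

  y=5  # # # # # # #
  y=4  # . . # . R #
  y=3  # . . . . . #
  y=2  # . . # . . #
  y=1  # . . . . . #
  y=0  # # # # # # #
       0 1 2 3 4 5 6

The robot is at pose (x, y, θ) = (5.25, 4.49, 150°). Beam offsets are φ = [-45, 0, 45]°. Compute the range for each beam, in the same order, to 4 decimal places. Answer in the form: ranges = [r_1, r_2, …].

beam 1: φ=-45°, α=105°
  d=(-0.2588,0.9659)  start (5,4)  tX=0.9659 tY=0.5280  stride 1/|dx|=3.8637 1/|dy|=1.0353
    cross y-line → (5,5), t=0.5280 (wall)
  → r_1 = 0.5280
beam 2: φ=0°, α=150°
  d=(-0.8660,0.5000)  start (5,4)  tX=0.2887 tY=1.0200  stride 1/|dx|=1.1547 1/|dy|=2.0000
    cross x-line → (4,4), t=0.2887
    cross y-line → (4,5), t=1.0200 (wall)
  → r_2 = 1.0200
beam 3: φ=45°, α=195°
  d=(-0.9659,-0.2588)  start (5,4)  tX=0.2588 tY=1.8932  stride 1/|dx|=1.0353 1/|dy|=3.8637
    cross x-line → (4,4), t=0.2588
    cross x-line → (3,4), t=1.2941 (wall)
  → r_3 = 1.2941

ranges = [0.5280, 1.0200, 1.2941]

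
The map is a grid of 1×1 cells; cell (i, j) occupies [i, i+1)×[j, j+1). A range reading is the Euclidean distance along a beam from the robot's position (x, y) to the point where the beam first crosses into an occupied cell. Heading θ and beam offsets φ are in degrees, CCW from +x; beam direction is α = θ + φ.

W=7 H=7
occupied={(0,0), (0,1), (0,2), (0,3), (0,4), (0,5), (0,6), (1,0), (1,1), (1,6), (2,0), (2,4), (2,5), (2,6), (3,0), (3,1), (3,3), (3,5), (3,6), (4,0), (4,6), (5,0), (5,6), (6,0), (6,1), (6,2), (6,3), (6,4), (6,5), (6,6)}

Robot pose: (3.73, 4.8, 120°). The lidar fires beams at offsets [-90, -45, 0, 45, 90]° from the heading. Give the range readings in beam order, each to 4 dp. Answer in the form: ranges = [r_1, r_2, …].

ranges = [2.4000, 0.2071, 0.2309, 0.7558, 0.8429]

beam 1: φ=-90°, α=30°
  dir = (cos 30°, sin 30°) = (0.8660, 0.5000); from cell (3,4)
  next x-line at t=0.3118, next y-line at t=0.4000; Δt_x=1.1547, Δt_y=2.0000
    x: enter (4,4) at t=0.3118
    y: enter (4,5) at t=0.4000
    x: enter (5,5) at t=1.4665
    y: enter (5,6) at t=2.4000 ← occupied
  → r_1 = 2.4000
beam 2: φ=-45°, α=75°
  dir = (cos 75°, sin 75°) = (0.2588, 0.9659); from cell (3,4)
  next x-line at t=1.0432, next y-line at t=0.2071; Δt_x=3.8637, Δt_y=1.0353
    y: enter (3,5) at t=0.2071 ← occupied
  → r_2 = 0.2071
beam 3: φ=0°, α=120°
  dir = (cos 120°, sin 120°) = (-0.5000, 0.8660); from cell (3,4)
  next x-line at t=1.4600, next y-line at t=0.2309; Δt_x=2.0000, Δt_y=1.1547
    y: enter (3,5) at t=0.2309 ← occupied
  → r_3 = 0.2309
beam 4: φ=45°, α=165°
  dir = (cos 165°, sin 165°) = (-0.9659, 0.2588); from cell (3,4)
  next x-line at t=0.7558, next y-line at t=0.7727; Δt_x=1.0353, Δt_y=3.8637
    x: enter (2,4) at t=0.7558 ← occupied
  → r_4 = 0.7558
beam 5: φ=90°, α=210°
  dir = (cos 210°, sin 210°) = (-0.8660, -0.5000); from cell (3,4)
  next x-line at t=0.8429, next y-line at t=1.6000; Δt_x=1.1547, Δt_y=2.0000
    x: enter (2,4) at t=0.8429 ← occupied
  → r_5 = 0.8429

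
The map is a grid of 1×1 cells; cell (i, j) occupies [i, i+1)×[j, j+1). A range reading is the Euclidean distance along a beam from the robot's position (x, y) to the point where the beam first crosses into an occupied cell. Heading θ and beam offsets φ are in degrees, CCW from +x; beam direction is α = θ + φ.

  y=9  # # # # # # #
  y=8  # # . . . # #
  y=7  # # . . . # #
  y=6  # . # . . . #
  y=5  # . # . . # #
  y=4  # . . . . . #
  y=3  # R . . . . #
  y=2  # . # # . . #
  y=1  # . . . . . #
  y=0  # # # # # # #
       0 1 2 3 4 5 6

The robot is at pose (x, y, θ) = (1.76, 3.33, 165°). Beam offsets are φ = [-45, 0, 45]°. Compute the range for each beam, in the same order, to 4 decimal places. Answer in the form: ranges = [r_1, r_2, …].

beam 1: φ=-45°, α=120°
  cosα=-0.5000 sinα=0.8660 | (1,3) | tMaxX 1.5200 tMaxY 0.7736 | tΔX 2.0000 tΔY 1.1547
    t=0.7736 [y] (1,4)
    t=1.5200 [x] (0,4) — stop
  → r_1 = 1.5200
beam 2: φ=0°, α=165°
  cosα=-0.9659 sinα=0.2588 | (1,3) | tMaxX 0.7868 tMaxY 2.5887 | tΔX 1.0353 tΔY 3.8637
    t=0.7868 [x] (0,3) — stop
  → r_2 = 0.7868
beam 3: φ=45°, α=210°
  cosα=-0.8660 sinα=-0.5000 | (1,3) | tMaxX 0.8776 tMaxY 0.6600 | tΔX 1.1547 tΔY 2.0000
    t=0.6600 [y] (1,2)
    t=0.8776 [x] (0,2) — stop
  → r_3 = 0.8776

ranges = [1.5200, 0.7868, 0.8776]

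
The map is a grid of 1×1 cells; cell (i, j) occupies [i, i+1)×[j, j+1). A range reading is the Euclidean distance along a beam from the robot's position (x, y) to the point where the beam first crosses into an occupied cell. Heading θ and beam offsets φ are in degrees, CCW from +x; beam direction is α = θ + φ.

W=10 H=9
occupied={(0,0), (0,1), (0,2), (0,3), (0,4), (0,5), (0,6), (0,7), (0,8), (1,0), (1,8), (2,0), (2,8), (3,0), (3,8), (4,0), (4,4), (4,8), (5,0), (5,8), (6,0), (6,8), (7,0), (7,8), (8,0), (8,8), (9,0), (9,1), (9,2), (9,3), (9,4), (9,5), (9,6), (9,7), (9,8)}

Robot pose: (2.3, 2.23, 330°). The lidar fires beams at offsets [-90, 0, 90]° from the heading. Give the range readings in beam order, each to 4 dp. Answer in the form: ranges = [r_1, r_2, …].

beam 1: φ=-90°, α=240°
  direction (-0.5000, -0.8660); cell (2,2); t to first gridline: x 0.6000, y 0.2656 (then +2.0000 / +1.1547)
    (2,1) via y @ 0.2656
    (1,1) via x @ 0.6000
    (1,0) via y @ 1.4203  # hit
  → r_1 = 1.4203
beam 2: φ=0°, α=330°
  direction (0.8660, -0.5000); cell (2,2); t to first gridline: x 0.8083, y 0.4600 (then +1.1547 / +2.0000)
    (2,1) via y @ 0.4600
    (3,1) via x @ 0.8083
    (4,1) via x @ 1.9630
    (4,0) via y @ 2.4600  # hit
  → r_2 = 2.4600
beam 3: φ=90°, α=60°
  direction (0.5000, 0.8660); cell (2,2); t to first gridline: x 1.4000, y 0.8891 (then +2.0000 / +1.1547)
    (2,3) via y @ 0.8891
    (3,3) via x @ 1.4000
    (3,4) via y @ 2.0438
    (3,5) via y @ 3.1985
    (4,5) via x @ 3.4000
    (4,6) via y @ 4.3532
    (5,6) via x @ 5.4000
    (5,7) via y @ 5.5079
    (5,8) via y @ 6.6626  # hit
  → r_3 = 6.6626

ranges = [1.4203, 2.4600, 6.6626]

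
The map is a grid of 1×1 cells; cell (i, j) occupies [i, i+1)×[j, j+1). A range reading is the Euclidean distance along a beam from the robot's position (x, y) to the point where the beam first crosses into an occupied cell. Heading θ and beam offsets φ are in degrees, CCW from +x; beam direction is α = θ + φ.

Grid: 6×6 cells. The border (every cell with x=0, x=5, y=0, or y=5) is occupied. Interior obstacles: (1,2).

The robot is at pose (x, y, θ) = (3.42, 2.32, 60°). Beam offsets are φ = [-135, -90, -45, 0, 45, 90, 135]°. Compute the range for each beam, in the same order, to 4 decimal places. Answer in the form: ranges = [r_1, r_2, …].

ranges = [1.3666, 1.8244, 1.6357, 3.0946, 2.7745, 2.7944, 2.5054]

beam 1: φ=-135°, α=285°
  cosα=0.2588 sinα=-0.9659 | (3,2) | tMaxX 2.2409 tMaxY 0.3313 | tΔX 3.8637 tΔY 1.0353
    t=0.3313 [y] (3,1)
    t=1.3666 [y] (3,0) — stop
  → r_1 = 1.3666
beam 2: φ=-90°, α=330°
  cosα=0.8660 sinα=-0.5000 | (3,2) | tMaxX 0.6697 tMaxY 0.6400 | tΔX 1.1547 tΔY 2.0000
    t=0.6400 [y] (3,1)
    t=0.6697 [x] (4,1)
    t=1.8244 [x] (5,1) — stop
  → r_2 = 1.8244
beam 3: φ=-45°, α=15°
  cosα=0.9659 sinα=0.2588 | (3,2) | tMaxX 0.6005 tMaxY 2.6273 | tΔX 1.0353 tΔY 3.8637
    t=0.6005 [x] (4,2)
    t=1.6357 [x] (5,2) — stop
  → r_3 = 1.6357
beam 4: φ=0°, α=60°
  cosα=0.5000 sinα=0.8660 | (3,2) | tMaxX 1.1600 tMaxY 0.7852 | tΔX 2.0000 tΔY 1.1547
    t=0.7852 [y] (3,3)
    t=1.1600 [x] (4,3)
    t=1.9399 [y] (4,4)
    t=3.0946 [y] (4,5) — stop
  → r_4 = 3.0946
beam 5: φ=45°, α=105°
  cosα=-0.2588 sinα=0.9659 | (3,2) | tMaxX 1.6228 tMaxY 0.7040 | tΔX 3.8637 tΔY 1.0353
    t=0.7040 [y] (3,3)
    t=1.6228 [x] (2,3)
    t=1.7393 [y] (2,4)
    t=2.7745 [y] (2,5) — stop
  → r_5 = 2.7745
beam 6: φ=90°, α=150°
  cosα=-0.8660 sinα=0.5000 | (3,2) | tMaxX 0.4850 tMaxY 1.3600 | tΔX 1.1547 tΔY 2.0000
    t=0.4850 [x] (2,2)
    t=1.3600 [y] (2,3)
    t=1.6397 [x] (1,3)
    t=2.7944 [x] (0,3) — stop
  → r_6 = 2.7944
beam 7: φ=135°, α=195°
  cosα=-0.9659 sinα=-0.2588 | (3,2) | tMaxX 0.4348 tMaxY 1.2364 | tΔX 1.0353 tΔY 3.8637
    t=0.4348 [x] (2,2)
    t=1.2364 [y] (2,1)
    t=1.4701 [x] (1,1)
    t=2.5054 [x] (0,1) — stop
  → r_7 = 2.5054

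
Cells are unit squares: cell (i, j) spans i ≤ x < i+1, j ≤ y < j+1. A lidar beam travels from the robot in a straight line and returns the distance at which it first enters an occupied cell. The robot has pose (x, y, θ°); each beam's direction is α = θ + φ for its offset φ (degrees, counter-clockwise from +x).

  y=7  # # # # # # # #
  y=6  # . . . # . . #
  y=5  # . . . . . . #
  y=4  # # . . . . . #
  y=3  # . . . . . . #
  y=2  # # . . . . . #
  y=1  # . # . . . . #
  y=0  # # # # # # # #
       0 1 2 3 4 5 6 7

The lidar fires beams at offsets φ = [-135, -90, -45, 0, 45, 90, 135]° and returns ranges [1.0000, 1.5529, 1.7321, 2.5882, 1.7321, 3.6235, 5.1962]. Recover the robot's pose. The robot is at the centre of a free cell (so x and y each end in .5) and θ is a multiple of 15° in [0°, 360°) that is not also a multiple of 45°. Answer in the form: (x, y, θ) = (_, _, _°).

Enumerate (i+0.5, j+0.5, θ) over the 32 free cells and 16 admissible headings. For each, cast all 7 beams and compare to the given ranges.
  (2.5, 3.5, 255°): beam 3 = 1.0000 ≠ 1.7321 ✗
  (4.5, 2.5, 15°): beam 1 = 1.7321 ≠ 1.0000 ✗
  (3.5, 1.5, 345°): beam 1 = 0.5774 ≠ 1.0000 ✗
  …
  (3.5, 5.5, 165°): r_1=1.0000, r_2=1.5529, r_3=1.7321, r_4=2.5882, r_5=1.7321, r_6=3.6235, r_7=5.1962 — all match ✓
Unique over the lattice → pose = (3.5, 5.5, 165°).

(x, y, θ) = (3.5, 5.5, 165°)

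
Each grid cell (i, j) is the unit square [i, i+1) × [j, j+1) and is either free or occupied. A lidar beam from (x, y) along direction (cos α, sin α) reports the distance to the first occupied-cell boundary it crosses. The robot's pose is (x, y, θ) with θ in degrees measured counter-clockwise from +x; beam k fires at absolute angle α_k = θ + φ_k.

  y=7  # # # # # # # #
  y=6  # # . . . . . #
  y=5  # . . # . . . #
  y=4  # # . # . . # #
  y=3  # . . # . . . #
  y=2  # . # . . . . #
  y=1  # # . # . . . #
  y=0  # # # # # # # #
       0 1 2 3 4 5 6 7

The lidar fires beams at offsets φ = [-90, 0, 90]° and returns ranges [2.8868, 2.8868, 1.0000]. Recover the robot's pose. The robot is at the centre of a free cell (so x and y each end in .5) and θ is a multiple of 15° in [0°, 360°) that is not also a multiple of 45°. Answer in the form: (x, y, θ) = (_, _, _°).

The pose lattice has 27·16 = 432 candidates. Test each by forward raycasting.
  (6.5, 6.5, 120°): beam 1 = 0.5774 ≠ 2.8868 ✗
  (6.5, 1.5, 165°): beam 1 = 1.9319 ≠ 2.8868 ✗
  (2.5, 6.5, 165°): beam 1 = 0.5176 ≠ 2.8868 ✗
  …
  (5.5, 3.5, 300°): r_1=2.8868, r_2=2.8868, r_3=1.0000 — all match ✓
No second candidate reproduces the full scan.

(x, y, θ) = (5.5, 3.5, 300°)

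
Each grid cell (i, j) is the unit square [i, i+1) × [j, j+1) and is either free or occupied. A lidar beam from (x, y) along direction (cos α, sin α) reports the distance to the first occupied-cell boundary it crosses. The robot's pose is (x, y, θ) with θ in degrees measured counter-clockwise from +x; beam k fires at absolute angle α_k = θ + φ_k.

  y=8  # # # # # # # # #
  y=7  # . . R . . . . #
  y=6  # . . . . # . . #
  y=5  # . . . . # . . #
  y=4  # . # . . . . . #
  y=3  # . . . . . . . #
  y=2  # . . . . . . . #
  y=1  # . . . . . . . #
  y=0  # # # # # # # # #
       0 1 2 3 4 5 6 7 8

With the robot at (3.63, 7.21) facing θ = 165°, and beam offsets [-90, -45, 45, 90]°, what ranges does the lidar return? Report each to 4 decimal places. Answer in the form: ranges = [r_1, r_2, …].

beam 1: φ=-90°, α=75°
  direction (0.2588, 0.9659); cell (3,7); t to first gridline: x 1.4296, y 0.8179 (then +3.8637 / +1.0353)
    (3,8) via y @ 0.8179  # hit
  → r_1 = 0.8179
beam 2: φ=-45°, α=120°
  direction (-0.5000, 0.8660); cell (3,7); t to first gridline: x 1.2600, y 0.9122 (then +2.0000 / +1.1547)
    (3,8) via y @ 0.9122  # hit
  → r_2 = 0.9122
beam 3: φ=45°, α=210°
  direction (-0.8660, -0.5000); cell (3,7); t to first gridline: x 0.7275, y 0.4200 (then +1.1547 / +2.0000)
    (3,6) via y @ 0.4200
    (2,6) via x @ 0.7275
    (1,6) via x @ 1.8822
    (1,5) via y @ 2.4200
    (0,5) via x @ 3.0369  # hit
  → r_3 = 3.0369
beam 4: φ=90°, α=255°
  direction (-0.2588, -0.9659); cell (3,7); t to first gridline: x 2.4341, y 0.2174 (then +3.8637 / +1.0353)
    (3,6) via y @ 0.2174
    (3,5) via y @ 1.2527
    (3,4) via y @ 2.2880
    (2,4) via x @ 2.4341  # hit
  → r_4 = 2.4341

ranges = [0.8179, 0.9122, 3.0369, 2.4341]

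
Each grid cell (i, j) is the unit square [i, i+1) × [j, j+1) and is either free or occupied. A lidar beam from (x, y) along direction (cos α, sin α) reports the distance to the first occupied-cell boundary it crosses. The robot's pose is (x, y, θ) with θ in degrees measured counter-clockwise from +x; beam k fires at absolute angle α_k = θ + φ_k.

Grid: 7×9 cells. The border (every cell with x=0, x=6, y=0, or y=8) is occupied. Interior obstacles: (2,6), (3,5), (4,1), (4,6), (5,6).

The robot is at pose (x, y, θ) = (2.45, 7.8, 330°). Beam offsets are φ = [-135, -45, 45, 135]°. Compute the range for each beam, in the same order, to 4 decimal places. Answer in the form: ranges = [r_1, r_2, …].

ranges = [1.5012, 0.8282, 0.7727, 0.2071]

beam 1: φ=-135°, α=195°
  dir = (cos 195°, sin 195°) = (-0.9659, -0.2588); from cell (2,7)
  next x-line at t=0.4659, next y-line at t=3.0910; Δt_x=1.0353, Δt_y=3.8637
    x: enter (1,7) at t=0.4659
    x: enter (0,7) at t=1.5012 ← occupied
  → r_1 = 1.5012
beam 2: φ=-45°, α=285°
  dir = (cos 285°, sin 285°) = (0.2588, -0.9659); from cell (2,7)
  next x-line at t=2.1250, next y-line at t=0.8282; Δt_x=3.8637, Δt_y=1.0353
    y: enter (2,6) at t=0.8282 ← occupied
  → r_2 = 0.8282
beam 3: φ=45°, α=15°
  dir = (cos 15°, sin 15°) = (0.9659, 0.2588); from cell (2,7)
  next x-line at t=0.5694, next y-line at t=0.7727; Δt_x=1.0353, Δt_y=3.8637
    x: enter (3,7) at t=0.5694
    y: enter (3,8) at t=0.7727 ← occupied
  → r_3 = 0.7727
beam 4: φ=135°, α=105°
  dir = (cos 105°, sin 105°) = (-0.2588, 0.9659); from cell (2,7)
  next x-line at t=1.7387, next y-line at t=0.2071; Δt_x=3.8637, Δt_y=1.0353
    y: enter (2,8) at t=0.2071 ← occupied
  → r_4 = 0.2071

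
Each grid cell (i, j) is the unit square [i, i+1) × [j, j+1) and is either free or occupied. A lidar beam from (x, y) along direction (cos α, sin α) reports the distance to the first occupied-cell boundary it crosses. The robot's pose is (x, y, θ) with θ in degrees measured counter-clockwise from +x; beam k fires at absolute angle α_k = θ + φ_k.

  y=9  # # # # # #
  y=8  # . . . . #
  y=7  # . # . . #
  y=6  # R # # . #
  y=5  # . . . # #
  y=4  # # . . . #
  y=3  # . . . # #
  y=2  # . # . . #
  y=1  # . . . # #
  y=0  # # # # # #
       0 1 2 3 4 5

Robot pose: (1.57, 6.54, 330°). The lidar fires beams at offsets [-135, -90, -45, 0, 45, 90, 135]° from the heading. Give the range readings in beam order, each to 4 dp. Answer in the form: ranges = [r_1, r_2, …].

ranges = [0.5901, 1.1400, 1.5943, 0.4965, 0.4452, 0.8600, 2.2023]

beam 1: φ=-135°, α=195°
  d=(-0.9659,-0.2588)  start (1,6)  tX=0.5901 tY=2.0864  stride 1/|dx|=1.0353 1/|dy|=3.8637
    cross x-line → (0,6), t=0.5901 (wall)
  → r_1 = 0.5901
beam 2: φ=-90°, α=240°
  d=(-0.5000,-0.8660)  start (1,6)  tX=1.1400 tY=0.6235  stride 1/|dx|=2.0000 1/|dy|=1.1547
    cross y-line → (1,5), t=0.6235
    cross x-line → (0,5), t=1.1400 (wall)
  → r_2 = 1.1400
beam 3: φ=-45°, α=285°
  d=(0.2588,-0.9659)  start (1,6)  tX=1.6614 tY=0.5590  stride 1/|dx|=3.8637 1/|dy|=1.0353
    cross y-line → (1,5), t=0.5590
    cross y-line → (1,4), t=1.5943 (wall)
  → r_3 = 1.5943
beam 4: φ=0°, α=330°
  d=(0.8660,-0.5000)  start (1,6)  tX=0.4965 tY=1.0800  stride 1/|dx|=1.1547 1/|dy|=2.0000
    cross x-line → (2,6), t=0.4965 (wall)
  → r_4 = 0.4965
beam 5: φ=45°, α=15°
  d=(0.9659,0.2588)  start (1,6)  tX=0.4452 tY=1.7773  stride 1/|dx|=1.0353 1/|dy|=3.8637
    cross x-line → (2,6), t=0.4452 (wall)
  → r_5 = 0.4452
beam 6: φ=90°, α=60°
  d=(0.5000,0.8660)  start (1,6)  tX=0.8600 tY=0.5312  stride 1/|dx|=2.0000 1/|dy|=1.1547
    cross y-line → (1,7), t=0.5312
    cross x-line → (2,7), t=0.8600 (wall)
  → r_6 = 0.8600
beam 7: φ=135°, α=105°
  d=(-0.2588,0.9659)  start (1,6)  tX=2.2023 tY=0.4762  stride 1/|dx|=3.8637 1/|dy|=1.0353
    cross y-line → (1,7), t=0.4762
    cross y-line → (1,8), t=1.5115
    cross x-line → (0,8), t=2.2023 (wall)
  → r_7 = 2.2023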